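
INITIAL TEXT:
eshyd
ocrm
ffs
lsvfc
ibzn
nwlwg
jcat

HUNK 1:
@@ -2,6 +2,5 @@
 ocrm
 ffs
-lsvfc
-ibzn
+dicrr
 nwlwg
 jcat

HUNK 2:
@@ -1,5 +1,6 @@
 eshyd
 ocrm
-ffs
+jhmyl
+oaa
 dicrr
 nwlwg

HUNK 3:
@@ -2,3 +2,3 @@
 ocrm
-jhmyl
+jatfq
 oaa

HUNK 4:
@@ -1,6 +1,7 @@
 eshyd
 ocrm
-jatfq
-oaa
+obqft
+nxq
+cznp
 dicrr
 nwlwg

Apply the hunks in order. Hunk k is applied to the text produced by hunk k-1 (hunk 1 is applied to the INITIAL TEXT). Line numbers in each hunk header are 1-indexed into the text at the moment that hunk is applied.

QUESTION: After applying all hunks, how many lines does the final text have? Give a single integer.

Answer: 8

Derivation:
Hunk 1: at line 2 remove [lsvfc,ibzn] add [dicrr] -> 6 lines: eshyd ocrm ffs dicrr nwlwg jcat
Hunk 2: at line 1 remove [ffs] add [jhmyl,oaa] -> 7 lines: eshyd ocrm jhmyl oaa dicrr nwlwg jcat
Hunk 3: at line 2 remove [jhmyl] add [jatfq] -> 7 lines: eshyd ocrm jatfq oaa dicrr nwlwg jcat
Hunk 4: at line 1 remove [jatfq,oaa] add [obqft,nxq,cznp] -> 8 lines: eshyd ocrm obqft nxq cznp dicrr nwlwg jcat
Final line count: 8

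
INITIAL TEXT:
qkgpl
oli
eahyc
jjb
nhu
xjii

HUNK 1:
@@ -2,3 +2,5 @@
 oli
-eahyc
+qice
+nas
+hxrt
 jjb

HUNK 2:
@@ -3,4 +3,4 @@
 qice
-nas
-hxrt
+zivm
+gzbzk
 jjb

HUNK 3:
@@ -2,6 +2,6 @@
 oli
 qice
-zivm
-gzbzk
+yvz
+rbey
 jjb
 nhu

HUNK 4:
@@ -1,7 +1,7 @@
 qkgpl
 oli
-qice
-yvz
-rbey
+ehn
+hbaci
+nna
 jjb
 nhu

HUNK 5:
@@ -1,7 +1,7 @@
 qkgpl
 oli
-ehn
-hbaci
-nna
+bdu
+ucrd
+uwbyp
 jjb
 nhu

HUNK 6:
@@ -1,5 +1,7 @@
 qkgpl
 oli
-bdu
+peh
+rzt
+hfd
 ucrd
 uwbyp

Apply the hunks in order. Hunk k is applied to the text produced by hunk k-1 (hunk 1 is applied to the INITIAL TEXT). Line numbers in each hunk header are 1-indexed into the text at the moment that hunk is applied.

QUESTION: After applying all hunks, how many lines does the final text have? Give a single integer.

Hunk 1: at line 2 remove [eahyc] add [qice,nas,hxrt] -> 8 lines: qkgpl oli qice nas hxrt jjb nhu xjii
Hunk 2: at line 3 remove [nas,hxrt] add [zivm,gzbzk] -> 8 lines: qkgpl oli qice zivm gzbzk jjb nhu xjii
Hunk 3: at line 2 remove [zivm,gzbzk] add [yvz,rbey] -> 8 lines: qkgpl oli qice yvz rbey jjb nhu xjii
Hunk 4: at line 1 remove [qice,yvz,rbey] add [ehn,hbaci,nna] -> 8 lines: qkgpl oli ehn hbaci nna jjb nhu xjii
Hunk 5: at line 1 remove [ehn,hbaci,nna] add [bdu,ucrd,uwbyp] -> 8 lines: qkgpl oli bdu ucrd uwbyp jjb nhu xjii
Hunk 6: at line 1 remove [bdu] add [peh,rzt,hfd] -> 10 lines: qkgpl oli peh rzt hfd ucrd uwbyp jjb nhu xjii
Final line count: 10

Answer: 10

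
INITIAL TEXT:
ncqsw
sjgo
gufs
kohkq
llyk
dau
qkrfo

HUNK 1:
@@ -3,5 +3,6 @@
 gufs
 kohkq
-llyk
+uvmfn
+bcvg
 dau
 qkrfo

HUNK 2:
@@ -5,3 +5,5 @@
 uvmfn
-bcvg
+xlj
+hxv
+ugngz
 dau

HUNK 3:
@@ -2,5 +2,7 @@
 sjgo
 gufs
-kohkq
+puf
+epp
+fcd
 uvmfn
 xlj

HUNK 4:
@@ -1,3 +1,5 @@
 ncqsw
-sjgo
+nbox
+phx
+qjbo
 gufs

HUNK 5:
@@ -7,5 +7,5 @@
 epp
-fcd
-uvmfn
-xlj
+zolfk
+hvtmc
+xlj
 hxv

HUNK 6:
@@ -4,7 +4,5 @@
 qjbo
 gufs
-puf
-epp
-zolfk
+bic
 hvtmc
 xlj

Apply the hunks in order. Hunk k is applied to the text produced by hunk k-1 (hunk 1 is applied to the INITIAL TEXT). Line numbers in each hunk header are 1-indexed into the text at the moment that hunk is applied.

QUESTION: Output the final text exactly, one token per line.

Answer: ncqsw
nbox
phx
qjbo
gufs
bic
hvtmc
xlj
hxv
ugngz
dau
qkrfo

Derivation:
Hunk 1: at line 3 remove [llyk] add [uvmfn,bcvg] -> 8 lines: ncqsw sjgo gufs kohkq uvmfn bcvg dau qkrfo
Hunk 2: at line 5 remove [bcvg] add [xlj,hxv,ugngz] -> 10 lines: ncqsw sjgo gufs kohkq uvmfn xlj hxv ugngz dau qkrfo
Hunk 3: at line 2 remove [kohkq] add [puf,epp,fcd] -> 12 lines: ncqsw sjgo gufs puf epp fcd uvmfn xlj hxv ugngz dau qkrfo
Hunk 4: at line 1 remove [sjgo] add [nbox,phx,qjbo] -> 14 lines: ncqsw nbox phx qjbo gufs puf epp fcd uvmfn xlj hxv ugngz dau qkrfo
Hunk 5: at line 7 remove [fcd,uvmfn,xlj] add [zolfk,hvtmc,xlj] -> 14 lines: ncqsw nbox phx qjbo gufs puf epp zolfk hvtmc xlj hxv ugngz dau qkrfo
Hunk 6: at line 4 remove [puf,epp,zolfk] add [bic] -> 12 lines: ncqsw nbox phx qjbo gufs bic hvtmc xlj hxv ugngz dau qkrfo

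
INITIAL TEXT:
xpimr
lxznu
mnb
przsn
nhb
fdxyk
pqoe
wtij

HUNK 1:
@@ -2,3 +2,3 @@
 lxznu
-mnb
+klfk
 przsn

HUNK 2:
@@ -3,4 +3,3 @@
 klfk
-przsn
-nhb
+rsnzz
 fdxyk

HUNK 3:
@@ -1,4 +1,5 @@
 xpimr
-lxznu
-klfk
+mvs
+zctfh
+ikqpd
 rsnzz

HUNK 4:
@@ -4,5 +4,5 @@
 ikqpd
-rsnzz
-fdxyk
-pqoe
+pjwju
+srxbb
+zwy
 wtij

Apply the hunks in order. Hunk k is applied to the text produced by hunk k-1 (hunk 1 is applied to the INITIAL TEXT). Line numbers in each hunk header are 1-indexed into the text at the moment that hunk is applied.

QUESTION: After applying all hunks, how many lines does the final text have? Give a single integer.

Answer: 8

Derivation:
Hunk 1: at line 2 remove [mnb] add [klfk] -> 8 lines: xpimr lxznu klfk przsn nhb fdxyk pqoe wtij
Hunk 2: at line 3 remove [przsn,nhb] add [rsnzz] -> 7 lines: xpimr lxznu klfk rsnzz fdxyk pqoe wtij
Hunk 3: at line 1 remove [lxznu,klfk] add [mvs,zctfh,ikqpd] -> 8 lines: xpimr mvs zctfh ikqpd rsnzz fdxyk pqoe wtij
Hunk 4: at line 4 remove [rsnzz,fdxyk,pqoe] add [pjwju,srxbb,zwy] -> 8 lines: xpimr mvs zctfh ikqpd pjwju srxbb zwy wtij
Final line count: 8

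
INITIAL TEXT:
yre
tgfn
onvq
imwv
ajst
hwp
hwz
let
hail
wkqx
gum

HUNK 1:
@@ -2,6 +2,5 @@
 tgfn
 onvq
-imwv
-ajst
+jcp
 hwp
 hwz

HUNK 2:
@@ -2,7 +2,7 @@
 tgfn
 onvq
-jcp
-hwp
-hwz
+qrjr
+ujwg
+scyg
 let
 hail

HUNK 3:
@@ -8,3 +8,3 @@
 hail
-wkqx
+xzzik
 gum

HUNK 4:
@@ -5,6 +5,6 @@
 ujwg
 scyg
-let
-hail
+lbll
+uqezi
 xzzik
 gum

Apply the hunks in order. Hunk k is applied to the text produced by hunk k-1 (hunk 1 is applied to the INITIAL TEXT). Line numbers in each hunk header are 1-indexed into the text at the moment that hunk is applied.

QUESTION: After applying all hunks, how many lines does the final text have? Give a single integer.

Answer: 10

Derivation:
Hunk 1: at line 2 remove [imwv,ajst] add [jcp] -> 10 lines: yre tgfn onvq jcp hwp hwz let hail wkqx gum
Hunk 2: at line 2 remove [jcp,hwp,hwz] add [qrjr,ujwg,scyg] -> 10 lines: yre tgfn onvq qrjr ujwg scyg let hail wkqx gum
Hunk 3: at line 8 remove [wkqx] add [xzzik] -> 10 lines: yre tgfn onvq qrjr ujwg scyg let hail xzzik gum
Hunk 4: at line 5 remove [let,hail] add [lbll,uqezi] -> 10 lines: yre tgfn onvq qrjr ujwg scyg lbll uqezi xzzik gum
Final line count: 10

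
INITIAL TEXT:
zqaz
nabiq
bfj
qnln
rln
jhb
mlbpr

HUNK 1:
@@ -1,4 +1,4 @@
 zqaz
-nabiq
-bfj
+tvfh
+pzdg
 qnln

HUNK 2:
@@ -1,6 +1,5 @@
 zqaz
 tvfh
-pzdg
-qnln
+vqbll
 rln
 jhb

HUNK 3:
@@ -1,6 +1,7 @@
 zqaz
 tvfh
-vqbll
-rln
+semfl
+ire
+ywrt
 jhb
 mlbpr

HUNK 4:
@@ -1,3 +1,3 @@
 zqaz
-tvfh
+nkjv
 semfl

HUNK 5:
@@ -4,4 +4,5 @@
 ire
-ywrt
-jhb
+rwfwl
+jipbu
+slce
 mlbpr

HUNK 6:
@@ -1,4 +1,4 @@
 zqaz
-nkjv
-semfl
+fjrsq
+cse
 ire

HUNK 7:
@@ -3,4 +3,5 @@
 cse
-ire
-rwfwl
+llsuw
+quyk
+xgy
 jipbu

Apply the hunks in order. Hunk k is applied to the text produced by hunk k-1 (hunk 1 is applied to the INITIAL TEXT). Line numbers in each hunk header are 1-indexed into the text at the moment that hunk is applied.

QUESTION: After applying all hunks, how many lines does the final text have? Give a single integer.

Hunk 1: at line 1 remove [nabiq,bfj] add [tvfh,pzdg] -> 7 lines: zqaz tvfh pzdg qnln rln jhb mlbpr
Hunk 2: at line 1 remove [pzdg,qnln] add [vqbll] -> 6 lines: zqaz tvfh vqbll rln jhb mlbpr
Hunk 3: at line 1 remove [vqbll,rln] add [semfl,ire,ywrt] -> 7 lines: zqaz tvfh semfl ire ywrt jhb mlbpr
Hunk 4: at line 1 remove [tvfh] add [nkjv] -> 7 lines: zqaz nkjv semfl ire ywrt jhb mlbpr
Hunk 5: at line 4 remove [ywrt,jhb] add [rwfwl,jipbu,slce] -> 8 lines: zqaz nkjv semfl ire rwfwl jipbu slce mlbpr
Hunk 6: at line 1 remove [nkjv,semfl] add [fjrsq,cse] -> 8 lines: zqaz fjrsq cse ire rwfwl jipbu slce mlbpr
Hunk 7: at line 3 remove [ire,rwfwl] add [llsuw,quyk,xgy] -> 9 lines: zqaz fjrsq cse llsuw quyk xgy jipbu slce mlbpr
Final line count: 9

Answer: 9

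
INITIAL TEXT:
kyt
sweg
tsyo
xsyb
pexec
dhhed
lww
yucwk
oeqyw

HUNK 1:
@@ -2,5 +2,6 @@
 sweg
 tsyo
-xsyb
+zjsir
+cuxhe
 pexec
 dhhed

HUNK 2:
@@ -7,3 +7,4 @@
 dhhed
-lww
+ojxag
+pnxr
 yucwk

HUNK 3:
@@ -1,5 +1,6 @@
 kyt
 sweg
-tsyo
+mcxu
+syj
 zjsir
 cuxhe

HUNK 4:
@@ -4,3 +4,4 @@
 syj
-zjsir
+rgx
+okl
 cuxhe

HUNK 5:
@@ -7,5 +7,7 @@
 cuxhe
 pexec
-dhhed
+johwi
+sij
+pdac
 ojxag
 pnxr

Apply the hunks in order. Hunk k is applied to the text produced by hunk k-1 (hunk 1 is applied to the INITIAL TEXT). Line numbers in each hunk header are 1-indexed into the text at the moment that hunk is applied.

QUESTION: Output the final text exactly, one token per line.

Answer: kyt
sweg
mcxu
syj
rgx
okl
cuxhe
pexec
johwi
sij
pdac
ojxag
pnxr
yucwk
oeqyw

Derivation:
Hunk 1: at line 2 remove [xsyb] add [zjsir,cuxhe] -> 10 lines: kyt sweg tsyo zjsir cuxhe pexec dhhed lww yucwk oeqyw
Hunk 2: at line 7 remove [lww] add [ojxag,pnxr] -> 11 lines: kyt sweg tsyo zjsir cuxhe pexec dhhed ojxag pnxr yucwk oeqyw
Hunk 3: at line 1 remove [tsyo] add [mcxu,syj] -> 12 lines: kyt sweg mcxu syj zjsir cuxhe pexec dhhed ojxag pnxr yucwk oeqyw
Hunk 4: at line 4 remove [zjsir] add [rgx,okl] -> 13 lines: kyt sweg mcxu syj rgx okl cuxhe pexec dhhed ojxag pnxr yucwk oeqyw
Hunk 5: at line 7 remove [dhhed] add [johwi,sij,pdac] -> 15 lines: kyt sweg mcxu syj rgx okl cuxhe pexec johwi sij pdac ojxag pnxr yucwk oeqyw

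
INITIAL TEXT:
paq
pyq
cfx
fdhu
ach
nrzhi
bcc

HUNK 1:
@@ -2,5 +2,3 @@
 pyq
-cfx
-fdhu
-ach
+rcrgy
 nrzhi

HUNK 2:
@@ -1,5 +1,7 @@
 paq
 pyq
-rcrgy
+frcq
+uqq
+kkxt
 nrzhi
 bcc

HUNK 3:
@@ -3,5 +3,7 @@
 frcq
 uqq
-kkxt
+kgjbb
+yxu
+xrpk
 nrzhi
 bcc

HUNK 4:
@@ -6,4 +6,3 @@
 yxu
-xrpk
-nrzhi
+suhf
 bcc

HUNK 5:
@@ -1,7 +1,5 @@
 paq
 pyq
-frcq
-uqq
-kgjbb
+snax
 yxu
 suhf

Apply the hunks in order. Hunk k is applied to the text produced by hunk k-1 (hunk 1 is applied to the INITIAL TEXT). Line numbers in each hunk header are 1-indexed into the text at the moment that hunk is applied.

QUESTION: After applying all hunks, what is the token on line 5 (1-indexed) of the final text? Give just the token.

Answer: suhf

Derivation:
Hunk 1: at line 2 remove [cfx,fdhu,ach] add [rcrgy] -> 5 lines: paq pyq rcrgy nrzhi bcc
Hunk 2: at line 1 remove [rcrgy] add [frcq,uqq,kkxt] -> 7 lines: paq pyq frcq uqq kkxt nrzhi bcc
Hunk 3: at line 3 remove [kkxt] add [kgjbb,yxu,xrpk] -> 9 lines: paq pyq frcq uqq kgjbb yxu xrpk nrzhi bcc
Hunk 4: at line 6 remove [xrpk,nrzhi] add [suhf] -> 8 lines: paq pyq frcq uqq kgjbb yxu suhf bcc
Hunk 5: at line 1 remove [frcq,uqq,kgjbb] add [snax] -> 6 lines: paq pyq snax yxu suhf bcc
Final line 5: suhf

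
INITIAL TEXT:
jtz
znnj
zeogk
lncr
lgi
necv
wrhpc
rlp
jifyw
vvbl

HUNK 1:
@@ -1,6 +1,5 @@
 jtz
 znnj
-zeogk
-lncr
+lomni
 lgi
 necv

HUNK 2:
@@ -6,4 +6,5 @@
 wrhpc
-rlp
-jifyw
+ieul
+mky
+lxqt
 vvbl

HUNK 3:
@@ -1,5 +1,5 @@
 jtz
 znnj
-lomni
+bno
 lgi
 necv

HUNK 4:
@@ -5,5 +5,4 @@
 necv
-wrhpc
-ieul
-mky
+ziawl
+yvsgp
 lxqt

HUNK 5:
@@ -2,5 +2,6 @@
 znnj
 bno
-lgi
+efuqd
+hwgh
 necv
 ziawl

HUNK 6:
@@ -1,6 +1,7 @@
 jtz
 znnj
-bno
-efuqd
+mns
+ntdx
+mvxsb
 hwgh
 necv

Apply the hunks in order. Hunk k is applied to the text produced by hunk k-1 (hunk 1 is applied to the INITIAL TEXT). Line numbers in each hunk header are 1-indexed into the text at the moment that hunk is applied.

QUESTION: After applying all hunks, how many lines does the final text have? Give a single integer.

Hunk 1: at line 1 remove [zeogk,lncr] add [lomni] -> 9 lines: jtz znnj lomni lgi necv wrhpc rlp jifyw vvbl
Hunk 2: at line 6 remove [rlp,jifyw] add [ieul,mky,lxqt] -> 10 lines: jtz znnj lomni lgi necv wrhpc ieul mky lxqt vvbl
Hunk 3: at line 1 remove [lomni] add [bno] -> 10 lines: jtz znnj bno lgi necv wrhpc ieul mky lxqt vvbl
Hunk 4: at line 5 remove [wrhpc,ieul,mky] add [ziawl,yvsgp] -> 9 lines: jtz znnj bno lgi necv ziawl yvsgp lxqt vvbl
Hunk 5: at line 2 remove [lgi] add [efuqd,hwgh] -> 10 lines: jtz znnj bno efuqd hwgh necv ziawl yvsgp lxqt vvbl
Hunk 6: at line 1 remove [bno,efuqd] add [mns,ntdx,mvxsb] -> 11 lines: jtz znnj mns ntdx mvxsb hwgh necv ziawl yvsgp lxqt vvbl
Final line count: 11

Answer: 11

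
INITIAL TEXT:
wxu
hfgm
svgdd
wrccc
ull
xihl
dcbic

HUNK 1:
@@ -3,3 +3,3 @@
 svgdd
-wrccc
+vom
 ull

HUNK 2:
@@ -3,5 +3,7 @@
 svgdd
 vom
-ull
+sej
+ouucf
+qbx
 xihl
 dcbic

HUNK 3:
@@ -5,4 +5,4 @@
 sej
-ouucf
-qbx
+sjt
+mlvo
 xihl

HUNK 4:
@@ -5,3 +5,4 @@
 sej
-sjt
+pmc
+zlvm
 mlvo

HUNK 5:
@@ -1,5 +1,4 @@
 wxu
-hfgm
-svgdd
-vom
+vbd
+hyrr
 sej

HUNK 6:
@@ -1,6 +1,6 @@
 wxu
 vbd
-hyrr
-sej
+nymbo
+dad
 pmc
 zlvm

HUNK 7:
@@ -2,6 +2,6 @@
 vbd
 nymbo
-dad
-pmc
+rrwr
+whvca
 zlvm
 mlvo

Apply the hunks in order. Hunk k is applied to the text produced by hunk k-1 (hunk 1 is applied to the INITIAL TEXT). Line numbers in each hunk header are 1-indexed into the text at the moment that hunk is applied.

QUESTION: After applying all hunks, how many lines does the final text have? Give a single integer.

Answer: 9

Derivation:
Hunk 1: at line 3 remove [wrccc] add [vom] -> 7 lines: wxu hfgm svgdd vom ull xihl dcbic
Hunk 2: at line 3 remove [ull] add [sej,ouucf,qbx] -> 9 lines: wxu hfgm svgdd vom sej ouucf qbx xihl dcbic
Hunk 3: at line 5 remove [ouucf,qbx] add [sjt,mlvo] -> 9 lines: wxu hfgm svgdd vom sej sjt mlvo xihl dcbic
Hunk 4: at line 5 remove [sjt] add [pmc,zlvm] -> 10 lines: wxu hfgm svgdd vom sej pmc zlvm mlvo xihl dcbic
Hunk 5: at line 1 remove [hfgm,svgdd,vom] add [vbd,hyrr] -> 9 lines: wxu vbd hyrr sej pmc zlvm mlvo xihl dcbic
Hunk 6: at line 1 remove [hyrr,sej] add [nymbo,dad] -> 9 lines: wxu vbd nymbo dad pmc zlvm mlvo xihl dcbic
Hunk 7: at line 2 remove [dad,pmc] add [rrwr,whvca] -> 9 lines: wxu vbd nymbo rrwr whvca zlvm mlvo xihl dcbic
Final line count: 9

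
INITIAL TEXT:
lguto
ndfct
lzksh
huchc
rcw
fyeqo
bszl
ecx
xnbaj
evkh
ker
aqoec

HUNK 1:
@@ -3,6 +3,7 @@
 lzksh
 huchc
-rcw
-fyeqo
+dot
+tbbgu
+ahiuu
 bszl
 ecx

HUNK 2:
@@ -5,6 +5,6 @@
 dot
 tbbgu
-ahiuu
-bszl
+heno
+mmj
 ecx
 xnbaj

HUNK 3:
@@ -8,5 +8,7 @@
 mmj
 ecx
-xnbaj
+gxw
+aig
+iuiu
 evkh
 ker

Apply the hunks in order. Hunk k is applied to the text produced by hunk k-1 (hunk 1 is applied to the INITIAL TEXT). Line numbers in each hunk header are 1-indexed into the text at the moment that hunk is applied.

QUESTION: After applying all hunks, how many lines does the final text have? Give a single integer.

Answer: 15

Derivation:
Hunk 1: at line 3 remove [rcw,fyeqo] add [dot,tbbgu,ahiuu] -> 13 lines: lguto ndfct lzksh huchc dot tbbgu ahiuu bszl ecx xnbaj evkh ker aqoec
Hunk 2: at line 5 remove [ahiuu,bszl] add [heno,mmj] -> 13 lines: lguto ndfct lzksh huchc dot tbbgu heno mmj ecx xnbaj evkh ker aqoec
Hunk 3: at line 8 remove [xnbaj] add [gxw,aig,iuiu] -> 15 lines: lguto ndfct lzksh huchc dot tbbgu heno mmj ecx gxw aig iuiu evkh ker aqoec
Final line count: 15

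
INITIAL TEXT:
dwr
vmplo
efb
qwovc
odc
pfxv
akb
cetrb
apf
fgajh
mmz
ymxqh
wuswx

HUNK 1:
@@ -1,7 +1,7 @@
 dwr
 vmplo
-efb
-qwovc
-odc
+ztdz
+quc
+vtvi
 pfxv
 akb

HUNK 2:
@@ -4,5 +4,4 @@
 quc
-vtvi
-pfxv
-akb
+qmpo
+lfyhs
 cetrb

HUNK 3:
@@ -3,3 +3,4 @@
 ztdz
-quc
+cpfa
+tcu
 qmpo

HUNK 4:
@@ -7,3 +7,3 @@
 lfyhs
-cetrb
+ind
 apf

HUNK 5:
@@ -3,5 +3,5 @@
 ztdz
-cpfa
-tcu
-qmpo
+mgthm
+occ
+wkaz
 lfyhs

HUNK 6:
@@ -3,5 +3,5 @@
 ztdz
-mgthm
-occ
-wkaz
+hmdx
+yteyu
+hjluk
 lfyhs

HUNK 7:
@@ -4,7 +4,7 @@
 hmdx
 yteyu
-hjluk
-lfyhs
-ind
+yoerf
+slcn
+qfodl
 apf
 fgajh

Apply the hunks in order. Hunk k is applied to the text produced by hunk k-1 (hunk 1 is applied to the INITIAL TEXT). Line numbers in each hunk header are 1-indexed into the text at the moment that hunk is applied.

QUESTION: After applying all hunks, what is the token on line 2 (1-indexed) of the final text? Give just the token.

Answer: vmplo

Derivation:
Hunk 1: at line 1 remove [efb,qwovc,odc] add [ztdz,quc,vtvi] -> 13 lines: dwr vmplo ztdz quc vtvi pfxv akb cetrb apf fgajh mmz ymxqh wuswx
Hunk 2: at line 4 remove [vtvi,pfxv,akb] add [qmpo,lfyhs] -> 12 lines: dwr vmplo ztdz quc qmpo lfyhs cetrb apf fgajh mmz ymxqh wuswx
Hunk 3: at line 3 remove [quc] add [cpfa,tcu] -> 13 lines: dwr vmplo ztdz cpfa tcu qmpo lfyhs cetrb apf fgajh mmz ymxqh wuswx
Hunk 4: at line 7 remove [cetrb] add [ind] -> 13 lines: dwr vmplo ztdz cpfa tcu qmpo lfyhs ind apf fgajh mmz ymxqh wuswx
Hunk 5: at line 3 remove [cpfa,tcu,qmpo] add [mgthm,occ,wkaz] -> 13 lines: dwr vmplo ztdz mgthm occ wkaz lfyhs ind apf fgajh mmz ymxqh wuswx
Hunk 6: at line 3 remove [mgthm,occ,wkaz] add [hmdx,yteyu,hjluk] -> 13 lines: dwr vmplo ztdz hmdx yteyu hjluk lfyhs ind apf fgajh mmz ymxqh wuswx
Hunk 7: at line 4 remove [hjluk,lfyhs,ind] add [yoerf,slcn,qfodl] -> 13 lines: dwr vmplo ztdz hmdx yteyu yoerf slcn qfodl apf fgajh mmz ymxqh wuswx
Final line 2: vmplo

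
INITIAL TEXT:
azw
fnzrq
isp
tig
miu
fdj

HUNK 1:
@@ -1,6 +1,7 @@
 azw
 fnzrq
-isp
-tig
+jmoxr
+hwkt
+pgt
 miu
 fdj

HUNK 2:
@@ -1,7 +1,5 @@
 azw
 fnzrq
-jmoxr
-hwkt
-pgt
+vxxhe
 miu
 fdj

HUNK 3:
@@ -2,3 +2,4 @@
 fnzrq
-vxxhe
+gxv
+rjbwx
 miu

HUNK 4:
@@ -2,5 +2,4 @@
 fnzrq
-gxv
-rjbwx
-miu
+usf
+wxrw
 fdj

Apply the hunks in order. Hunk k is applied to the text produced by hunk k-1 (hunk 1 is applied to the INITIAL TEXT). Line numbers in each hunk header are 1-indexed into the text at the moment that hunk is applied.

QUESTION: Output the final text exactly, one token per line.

Answer: azw
fnzrq
usf
wxrw
fdj

Derivation:
Hunk 1: at line 1 remove [isp,tig] add [jmoxr,hwkt,pgt] -> 7 lines: azw fnzrq jmoxr hwkt pgt miu fdj
Hunk 2: at line 1 remove [jmoxr,hwkt,pgt] add [vxxhe] -> 5 lines: azw fnzrq vxxhe miu fdj
Hunk 3: at line 2 remove [vxxhe] add [gxv,rjbwx] -> 6 lines: azw fnzrq gxv rjbwx miu fdj
Hunk 4: at line 2 remove [gxv,rjbwx,miu] add [usf,wxrw] -> 5 lines: azw fnzrq usf wxrw fdj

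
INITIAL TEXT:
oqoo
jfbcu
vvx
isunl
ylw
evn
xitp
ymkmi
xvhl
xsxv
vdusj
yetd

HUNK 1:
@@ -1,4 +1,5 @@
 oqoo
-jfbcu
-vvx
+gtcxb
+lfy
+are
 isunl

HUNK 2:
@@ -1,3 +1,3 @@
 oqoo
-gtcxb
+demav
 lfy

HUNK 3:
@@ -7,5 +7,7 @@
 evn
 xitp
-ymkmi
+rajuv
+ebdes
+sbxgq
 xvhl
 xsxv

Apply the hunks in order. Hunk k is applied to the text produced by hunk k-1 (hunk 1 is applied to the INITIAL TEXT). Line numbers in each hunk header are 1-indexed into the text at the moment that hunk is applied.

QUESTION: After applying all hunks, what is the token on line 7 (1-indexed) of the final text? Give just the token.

Answer: evn

Derivation:
Hunk 1: at line 1 remove [jfbcu,vvx] add [gtcxb,lfy,are] -> 13 lines: oqoo gtcxb lfy are isunl ylw evn xitp ymkmi xvhl xsxv vdusj yetd
Hunk 2: at line 1 remove [gtcxb] add [demav] -> 13 lines: oqoo demav lfy are isunl ylw evn xitp ymkmi xvhl xsxv vdusj yetd
Hunk 3: at line 7 remove [ymkmi] add [rajuv,ebdes,sbxgq] -> 15 lines: oqoo demav lfy are isunl ylw evn xitp rajuv ebdes sbxgq xvhl xsxv vdusj yetd
Final line 7: evn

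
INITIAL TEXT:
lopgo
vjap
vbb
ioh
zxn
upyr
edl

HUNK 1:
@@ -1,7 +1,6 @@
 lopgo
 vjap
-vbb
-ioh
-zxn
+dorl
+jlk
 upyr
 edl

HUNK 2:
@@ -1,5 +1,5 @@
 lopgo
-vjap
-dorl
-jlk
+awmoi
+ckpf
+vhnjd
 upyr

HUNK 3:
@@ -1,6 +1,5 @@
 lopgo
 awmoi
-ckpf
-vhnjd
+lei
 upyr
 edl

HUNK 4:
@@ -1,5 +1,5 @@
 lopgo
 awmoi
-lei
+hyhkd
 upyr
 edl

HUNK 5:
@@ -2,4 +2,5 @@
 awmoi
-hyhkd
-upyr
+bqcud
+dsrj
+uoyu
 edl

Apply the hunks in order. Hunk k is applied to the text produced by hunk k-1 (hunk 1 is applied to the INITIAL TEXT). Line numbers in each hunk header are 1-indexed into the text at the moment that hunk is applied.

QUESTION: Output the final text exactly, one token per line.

Hunk 1: at line 1 remove [vbb,ioh,zxn] add [dorl,jlk] -> 6 lines: lopgo vjap dorl jlk upyr edl
Hunk 2: at line 1 remove [vjap,dorl,jlk] add [awmoi,ckpf,vhnjd] -> 6 lines: lopgo awmoi ckpf vhnjd upyr edl
Hunk 3: at line 1 remove [ckpf,vhnjd] add [lei] -> 5 lines: lopgo awmoi lei upyr edl
Hunk 4: at line 1 remove [lei] add [hyhkd] -> 5 lines: lopgo awmoi hyhkd upyr edl
Hunk 5: at line 2 remove [hyhkd,upyr] add [bqcud,dsrj,uoyu] -> 6 lines: lopgo awmoi bqcud dsrj uoyu edl

Answer: lopgo
awmoi
bqcud
dsrj
uoyu
edl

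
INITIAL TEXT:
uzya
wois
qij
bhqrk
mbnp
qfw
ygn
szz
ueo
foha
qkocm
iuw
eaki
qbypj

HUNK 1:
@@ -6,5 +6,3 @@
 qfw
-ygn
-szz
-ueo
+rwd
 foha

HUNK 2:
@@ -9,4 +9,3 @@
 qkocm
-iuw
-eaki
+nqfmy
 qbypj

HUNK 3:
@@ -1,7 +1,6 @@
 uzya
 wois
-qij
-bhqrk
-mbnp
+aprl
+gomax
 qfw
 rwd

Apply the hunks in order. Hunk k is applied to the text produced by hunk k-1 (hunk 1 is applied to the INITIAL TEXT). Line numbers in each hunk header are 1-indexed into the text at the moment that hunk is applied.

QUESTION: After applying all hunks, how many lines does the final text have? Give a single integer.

Hunk 1: at line 6 remove [ygn,szz,ueo] add [rwd] -> 12 lines: uzya wois qij bhqrk mbnp qfw rwd foha qkocm iuw eaki qbypj
Hunk 2: at line 9 remove [iuw,eaki] add [nqfmy] -> 11 lines: uzya wois qij bhqrk mbnp qfw rwd foha qkocm nqfmy qbypj
Hunk 3: at line 1 remove [qij,bhqrk,mbnp] add [aprl,gomax] -> 10 lines: uzya wois aprl gomax qfw rwd foha qkocm nqfmy qbypj
Final line count: 10

Answer: 10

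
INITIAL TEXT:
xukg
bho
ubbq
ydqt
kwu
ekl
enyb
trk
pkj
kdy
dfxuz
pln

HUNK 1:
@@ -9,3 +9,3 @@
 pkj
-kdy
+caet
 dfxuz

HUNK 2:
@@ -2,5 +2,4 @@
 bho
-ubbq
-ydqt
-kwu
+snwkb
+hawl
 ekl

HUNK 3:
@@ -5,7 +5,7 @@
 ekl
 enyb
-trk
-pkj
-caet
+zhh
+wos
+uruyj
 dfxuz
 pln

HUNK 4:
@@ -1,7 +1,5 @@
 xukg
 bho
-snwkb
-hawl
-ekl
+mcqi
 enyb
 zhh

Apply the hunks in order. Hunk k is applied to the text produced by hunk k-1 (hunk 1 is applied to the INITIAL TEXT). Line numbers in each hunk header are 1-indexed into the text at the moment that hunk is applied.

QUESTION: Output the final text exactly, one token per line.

Hunk 1: at line 9 remove [kdy] add [caet] -> 12 lines: xukg bho ubbq ydqt kwu ekl enyb trk pkj caet dfxuz pln
Hunk 2: at line 2 remove [ubbq,ydqt,kwu] add [snwkb,hawl] -> 11 lines: xukg bho snwkb hawl ekl enyb trk pkj caet dfxuz pln
Hunk 3: at line 5 remove [trk,pkj,caet] add [zhh,wos,uruyj] -> 11 lines: xukg bho snwkb hawl ekl enyb zhh wos uruyj dfxuz pln
Hunk 4: at line 1 remove [snwkb,hawl,ekl] add [mcqi] -> 9 lines: xukg bho mcqi enyb zhh wos uruyj dfxuz pln

Answer: xukg
bho
mcqi
enyb
zhh
wos
uruyj
dfxuz
pln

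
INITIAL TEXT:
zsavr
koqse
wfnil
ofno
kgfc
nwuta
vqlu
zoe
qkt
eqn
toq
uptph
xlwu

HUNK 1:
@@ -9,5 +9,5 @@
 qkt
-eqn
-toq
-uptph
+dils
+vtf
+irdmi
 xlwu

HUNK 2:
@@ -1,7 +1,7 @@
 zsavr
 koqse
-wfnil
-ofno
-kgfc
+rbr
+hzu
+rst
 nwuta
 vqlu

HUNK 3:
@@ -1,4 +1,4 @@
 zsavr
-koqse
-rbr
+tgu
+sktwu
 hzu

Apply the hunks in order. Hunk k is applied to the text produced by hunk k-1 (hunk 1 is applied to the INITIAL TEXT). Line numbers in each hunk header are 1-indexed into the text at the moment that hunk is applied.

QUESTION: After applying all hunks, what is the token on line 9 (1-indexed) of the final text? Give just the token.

Answer: qkt

Derivation:
Hunk 1: at line 9 remove [eqn,toq,uptph] add [dils,vtf,irdmi] -> 13 lines: zsavr koqse wfnil ofno kgfc nwuta vqlu zoe qkt dils vtf irdmi xlwu
Hunk 2: at line 1 remove [wfnil,ofno,kgfc] add [rbr,hzu,rst] -> 13 lines: zsavr koqse rbr hzu rst nwuta vqlu zoe qkt dils vtf irdmi xlwu
Hunk 3: at line 1 remove [koqse,rbr] add [tgu,sktwu] -> 13 lines: zsavr tgu sktwu hzu rst nwuta vqlu zoe qkt dils vtf irdmi xlwu
Final line 9: qkt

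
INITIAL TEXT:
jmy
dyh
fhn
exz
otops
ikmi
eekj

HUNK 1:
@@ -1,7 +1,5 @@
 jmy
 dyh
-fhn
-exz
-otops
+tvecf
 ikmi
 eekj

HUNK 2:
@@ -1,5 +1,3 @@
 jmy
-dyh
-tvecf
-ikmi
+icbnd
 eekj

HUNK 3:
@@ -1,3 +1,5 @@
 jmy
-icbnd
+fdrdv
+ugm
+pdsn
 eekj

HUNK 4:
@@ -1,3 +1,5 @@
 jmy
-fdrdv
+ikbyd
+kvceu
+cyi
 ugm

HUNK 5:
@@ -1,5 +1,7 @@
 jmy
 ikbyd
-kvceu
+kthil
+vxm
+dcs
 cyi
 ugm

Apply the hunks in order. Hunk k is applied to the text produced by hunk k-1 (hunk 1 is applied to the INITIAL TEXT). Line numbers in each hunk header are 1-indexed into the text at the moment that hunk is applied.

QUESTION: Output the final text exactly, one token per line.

Answer: jmy
ikbyd
kthil
vxm
dcs
cyi
ugm
pdsn
eekj

Derivation:
Hunk 1: at line 1 remove [fhn,exz,otops] add [tvecf] -> 5 lines: jmy dyh tvecf ikmi eekj
Hunk 2: at line 1 remove [dyh,tvecf,ikmi] add [icbnd] -> 3 lines: jmy icbnd eekj
Hunk 3: at line 1 remove [icbnd] add [fdrdv,ugm,pdsn] -> 5 lines: jmy fdrdv ugm pdsn eekj
Hunk 4: at line 1 remove [fdrdv] add [ikbyd,kvceu,cyi] -> 7 lines: jmy ikbyd kvceu cyi ugm pdsn eekj
Hunk 5: at line 1 remove [kvceu] add [kthil,vxm,dcs] -> 9 lines: jmy ikbyd kthil vxm dcs cyi ugm pdsn eekj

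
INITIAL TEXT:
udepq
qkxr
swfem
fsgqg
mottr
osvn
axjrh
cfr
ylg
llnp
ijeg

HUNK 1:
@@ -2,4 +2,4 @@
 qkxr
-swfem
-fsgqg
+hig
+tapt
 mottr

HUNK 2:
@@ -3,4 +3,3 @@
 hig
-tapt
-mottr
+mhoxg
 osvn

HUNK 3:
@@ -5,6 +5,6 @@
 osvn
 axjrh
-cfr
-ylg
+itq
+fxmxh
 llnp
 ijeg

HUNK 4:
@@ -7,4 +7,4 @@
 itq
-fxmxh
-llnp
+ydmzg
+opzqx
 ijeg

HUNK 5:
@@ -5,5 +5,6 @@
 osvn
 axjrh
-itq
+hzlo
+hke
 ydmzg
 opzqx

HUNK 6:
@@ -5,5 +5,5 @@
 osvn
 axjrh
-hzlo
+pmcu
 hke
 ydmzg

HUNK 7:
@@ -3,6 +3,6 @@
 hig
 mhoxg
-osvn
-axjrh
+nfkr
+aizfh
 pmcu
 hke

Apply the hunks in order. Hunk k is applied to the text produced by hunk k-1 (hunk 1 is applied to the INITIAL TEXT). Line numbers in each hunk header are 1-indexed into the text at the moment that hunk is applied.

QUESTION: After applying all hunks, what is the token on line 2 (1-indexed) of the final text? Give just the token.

Answer: qkxr

Derivation:
Hunk 1: at line 2 remove [swfem,fsgqg] add [hig,tapt] -> 11 lines: udepq qkxr hig tapt mottr osvn axjrh cfr ylg llnp ijeg
Hunk 2: at line 3 remove [tapt,mottr] add [mhoxg] -> 10 lines: udepq qkxr hig mhoxg osvn axjrh cfr ylg llnp ijeg
Hunk 3: at line 5 remove [cfr,ylg] add [itq,fxmxh] -> 10 lines: udepq qkxr hig mhoxg osvn axjrh itq fxmxh llnp ijeg
Hunk 4: at line 7 remove [fxmxh,llnp] add [ydmzg,opzqx] -> 10 lines: udepq qkxr hig mhoxg osvn axjrh itq ydmzg opzqx ijeg
Hunk 5: at line 5 remove [itq] add [hzlo,hke] -> 11 lines: udepq qkxr hig mhoxg osvn axjrh hzlo hke ydmzg opzqx ijeg
Hunk 6: at line 5 remove [hzlo] add [pmcu] -> 11 lines: udepq qkxr hig mhoxg osvn axjrh pmcu hke ydmzg opzqx ijeg
Hunk 7: at line 3 remove [osvn,axjrh] add [nfkr,aizfh] -> 11 lines: udepq qkxr hig mhoxg nfkr aizfh pmcu hke ydmzg opzqx ijeg
Final line 2: qkxr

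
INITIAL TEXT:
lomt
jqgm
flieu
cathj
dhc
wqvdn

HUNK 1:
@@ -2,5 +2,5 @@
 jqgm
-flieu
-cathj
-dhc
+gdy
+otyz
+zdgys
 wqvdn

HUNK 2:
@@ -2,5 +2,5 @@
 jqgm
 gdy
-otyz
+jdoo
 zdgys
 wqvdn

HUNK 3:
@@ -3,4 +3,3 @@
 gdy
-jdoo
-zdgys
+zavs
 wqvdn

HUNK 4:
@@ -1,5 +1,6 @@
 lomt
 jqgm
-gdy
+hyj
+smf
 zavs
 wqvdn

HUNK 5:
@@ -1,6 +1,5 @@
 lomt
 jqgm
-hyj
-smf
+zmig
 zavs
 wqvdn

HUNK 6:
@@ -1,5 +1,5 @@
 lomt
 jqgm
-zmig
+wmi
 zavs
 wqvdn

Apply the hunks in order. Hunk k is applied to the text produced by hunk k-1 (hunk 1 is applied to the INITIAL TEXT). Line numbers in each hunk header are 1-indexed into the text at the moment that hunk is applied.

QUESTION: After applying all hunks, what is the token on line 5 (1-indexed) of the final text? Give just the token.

Hunk 1: at line 2 remove [flieu,cathj,dhc] add [gdy,otyz,zdgys] -> 6 lines: lomt jqgm gdy otyz zdgys wqvdn
Hunk 2: at line 2 remove [otyz] add [jdoo] -> 6 lines: lomt jqgm gdy jdoo zdgys wqvdn
Hunk 3: at line 3 remove [jdoo,zdgys] add [zavs] -> 5 lines: lomt jqgm gdy zavs wqvdn
Hunk 4: at line 1 remove [gdy] add [hyj,smf] -> 6 lines: lomt jqgm hyj smf zavs wqvdn
Hunk 5: at line 1 remove [hyj,smf] add [zmig] -> 5 lines: lomt jqgm zmig zavs wqvdn
Hunk 6: at line 1 remove [zmig] add [wmi] -> 5 lines: lomt jqgm wmi zavs wqvdn
Final line 5: wqvdn

Answer: wqvdn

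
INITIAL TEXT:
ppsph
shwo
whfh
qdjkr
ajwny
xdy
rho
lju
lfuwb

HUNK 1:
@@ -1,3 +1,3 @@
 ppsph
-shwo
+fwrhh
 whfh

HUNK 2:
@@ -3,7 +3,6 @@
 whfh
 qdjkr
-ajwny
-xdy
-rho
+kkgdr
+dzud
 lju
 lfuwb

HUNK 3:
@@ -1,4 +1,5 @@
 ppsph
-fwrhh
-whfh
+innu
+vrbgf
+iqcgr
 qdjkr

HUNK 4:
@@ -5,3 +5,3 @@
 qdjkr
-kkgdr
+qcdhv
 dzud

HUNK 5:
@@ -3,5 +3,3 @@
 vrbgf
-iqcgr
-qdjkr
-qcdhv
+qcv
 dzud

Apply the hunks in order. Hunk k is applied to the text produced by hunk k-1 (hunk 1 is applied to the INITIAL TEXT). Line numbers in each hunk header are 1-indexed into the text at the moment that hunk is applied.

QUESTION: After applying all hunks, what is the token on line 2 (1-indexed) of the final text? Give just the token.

Hunk 1: at line 1 remove [shwo] add [fwrhh] -> 9 lines: ppsph fwrhh whfh qdjkr ajwny xdy rho lju lfuwb
Hunk 2: at line 3 remove [ajwny,xdy,rho] add [kkgdr,dzud] -> 8 lines: ppsph fwrhh whfh qdjkr kkgdr dzud lju lfuwb
Hunk 3: at line 1 remove [fwrhh,whfh] add [innu,vrbgf,iqcgr] -> 9 lines: ppsph innu vrbgf iqcgr qdjkr kkgdr dzud lju lfuwb
Hunk 4: at line 5 remove [kkgdr] add [qcdhv] -> 9 lines: ppsph innu vrbgf iqcgr qdjkr qcdhv dzud lju lfuwb
Hunk 5: at line 3 remove [iqcgr,qdjkr,qcdhv] add [qcv] -> 7 lines: ppsph innu vrbgf qcv dzud lju lfuwb
Final line 2: innu

Answer: innu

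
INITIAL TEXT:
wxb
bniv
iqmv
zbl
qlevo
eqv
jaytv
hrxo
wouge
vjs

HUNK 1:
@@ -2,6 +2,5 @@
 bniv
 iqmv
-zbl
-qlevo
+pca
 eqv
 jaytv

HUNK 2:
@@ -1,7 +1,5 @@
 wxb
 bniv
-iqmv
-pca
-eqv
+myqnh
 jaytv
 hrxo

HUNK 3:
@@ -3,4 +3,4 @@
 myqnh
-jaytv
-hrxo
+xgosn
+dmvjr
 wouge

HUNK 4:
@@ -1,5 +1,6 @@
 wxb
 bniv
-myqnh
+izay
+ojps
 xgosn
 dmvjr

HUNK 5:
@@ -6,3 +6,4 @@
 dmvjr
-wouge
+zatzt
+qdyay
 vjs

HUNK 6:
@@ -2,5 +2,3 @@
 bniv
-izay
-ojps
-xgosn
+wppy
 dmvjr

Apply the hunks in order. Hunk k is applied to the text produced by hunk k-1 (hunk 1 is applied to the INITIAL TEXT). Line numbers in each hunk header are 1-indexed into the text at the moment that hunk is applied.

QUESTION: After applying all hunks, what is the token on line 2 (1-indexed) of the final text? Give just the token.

Hunk 1: at line 2 remove [zbl,qlevo] add [pca] -> 9 lines: wxb bniv iqmv pca eqv jaytv hrxo wouge vjs
Hunk 2: at line 1 remove [iqmv,pca,eqv] add [myqnh] -> 7 lines: wxb bniv myqnh jaytv hrxo wouge vjs
Hunk 3: at line 3 remove [jaytv,hrxo] add [xgosn,dmvjr] -> 7 lines: wxb bniv myqnh xgosn dmvjr wouge vjs
Hunk 4: at line 1 remove [myqnh] add [izay,ojps] -> 8 lines: wxb bniv izay ojps xgosn dmvjr wouge vjs
Hunk 5: at line 6 remove [wouge] add [zatzt,qdyay] -> 9 lines: wxb bniv izay ojps xgosn dmvjr zatzt qdyay vjs
Hunk 6: at line 2 remove [izay,ojps,xgosn] add [wppy] -> 7 lines: wxb bniv wppy dmvjr zatzt qdyay vjs
Final line 2: bniv

Answer: bniv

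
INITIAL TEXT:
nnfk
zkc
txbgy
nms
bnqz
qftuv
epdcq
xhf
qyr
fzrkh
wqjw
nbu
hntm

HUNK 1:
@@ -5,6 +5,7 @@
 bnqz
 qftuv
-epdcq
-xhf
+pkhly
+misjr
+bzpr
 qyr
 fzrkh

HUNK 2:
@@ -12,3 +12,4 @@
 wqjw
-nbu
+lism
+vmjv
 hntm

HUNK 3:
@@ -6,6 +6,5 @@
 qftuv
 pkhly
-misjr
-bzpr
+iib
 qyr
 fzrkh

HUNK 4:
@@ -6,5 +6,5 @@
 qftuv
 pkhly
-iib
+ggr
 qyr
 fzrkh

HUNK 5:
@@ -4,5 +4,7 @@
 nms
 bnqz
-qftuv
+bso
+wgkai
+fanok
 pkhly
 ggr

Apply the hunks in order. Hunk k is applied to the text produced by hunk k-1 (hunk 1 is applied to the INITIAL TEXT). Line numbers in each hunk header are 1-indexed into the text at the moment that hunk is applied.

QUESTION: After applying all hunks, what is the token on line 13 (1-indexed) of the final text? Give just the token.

Answer: wqjw

Derivation:
Hunk 1: at line 5 remove [epdcq,xhf] add [pkhly,misjr,bzpr] -> 14 lines: nnfk zkc txbgy nms bnqz qftuv pkhly misjr bzpr qyr fzrkh wqjw nbu hntm
Hunk 2: at line 12 remove [nbu] add [lism,vmjv] -> 15 lines: nnfk zkc txbgy nms bnqz qftuv pkhly misjr bzpr qyr fzrkh wqjw lism vmjv hntm
Hunk 3: at line 6 remove [misjr,bzpr] add [iib] -> 14 lines: nnfk zkc txbgy nms bnqz qftuv pkhly iib qyr fzrkh wqjw lism vmjv hntm
Hunk 4: at line 6 remove [iib] add [ggr] -> 14 lines: nnfk zkc txbgy nms bnqz qftuv pkhly ggr qyr fzrkh wqjw lism vmjv hntm
Hunk 5: at line 4 remove [qftuv] add [bso,wgkai,fanok] -> 16 lines: nnfk zkc txbgy nms bnqz bso wgkai fanok pkhly ggr qyr fzrkh wqjw lism vmjv hntm
Final line 13: wqjw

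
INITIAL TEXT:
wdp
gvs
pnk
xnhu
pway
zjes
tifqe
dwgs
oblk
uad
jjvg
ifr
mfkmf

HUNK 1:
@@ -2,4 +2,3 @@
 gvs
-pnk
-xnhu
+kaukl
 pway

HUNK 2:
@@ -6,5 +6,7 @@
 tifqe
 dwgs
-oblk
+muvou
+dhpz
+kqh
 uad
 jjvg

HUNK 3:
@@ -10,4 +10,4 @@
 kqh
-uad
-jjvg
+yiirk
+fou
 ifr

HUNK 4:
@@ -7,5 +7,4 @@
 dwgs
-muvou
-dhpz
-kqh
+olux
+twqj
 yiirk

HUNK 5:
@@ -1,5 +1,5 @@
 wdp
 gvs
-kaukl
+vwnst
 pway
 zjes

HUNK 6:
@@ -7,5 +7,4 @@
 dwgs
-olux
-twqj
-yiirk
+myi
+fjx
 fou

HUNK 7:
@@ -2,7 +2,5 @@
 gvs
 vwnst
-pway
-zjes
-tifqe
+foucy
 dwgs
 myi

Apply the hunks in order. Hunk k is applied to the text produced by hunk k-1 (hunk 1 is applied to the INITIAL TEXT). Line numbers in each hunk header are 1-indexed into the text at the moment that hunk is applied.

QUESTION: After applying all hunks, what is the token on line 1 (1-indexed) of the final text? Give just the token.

Hunk 1: at line 2 remove [pnk,xnhu] add [kaukl] -> 12 lines: wdp gvs kaukl pway zjes tifqe dwgs oblk uad jjvg ifr mfkmf
Hunk 2: at line 6 remove [oblk] add [muvou,dhpz,kqh] -> 14 lines: wdp gvs kaukl pway zjes tifqe dwgs muvou dhpz kqh uad jjvg ifr mfkmf
Hunk 3: at line 10 remove [uad,jjvg] add [yiirk,fou] -> 14 lines: wdp gvs kaukl pway zjes tifqe dwgs muvou dhpz kqh yiirk fou ifr mfkmf
Hunk 4: at line 7 remove [muvou,dhpz,kqh] add [olux,twqj] -> 13 lines: wdp gvs kaukl pway zjes tifqe dwgs olux twqj yiirk fou ifr mfkmf
Hunk 5: at line 1 remove [kaukl] add [vwnst] -> 13 lines: wdp gvs vwnst pway zjes tifqe dwgs olux twqj yiirk fou ifr mfkmf
Hunk 6: at line 7 remove [olux,twqj,yiirk] add [myi,fjx] -> 12 lines: wdp gvs vwnst pway zjes tifqe dwgs myi fjx fou ifr mfkmf
Hunk 7: at line 2 remove [pway,zjes,tifqe] add [foucy] -> 10 lines: wdp gvs vwnst foucy dwgs myi fjx fou ifr mfkmf
Final line 1: wdp

Answer: wdp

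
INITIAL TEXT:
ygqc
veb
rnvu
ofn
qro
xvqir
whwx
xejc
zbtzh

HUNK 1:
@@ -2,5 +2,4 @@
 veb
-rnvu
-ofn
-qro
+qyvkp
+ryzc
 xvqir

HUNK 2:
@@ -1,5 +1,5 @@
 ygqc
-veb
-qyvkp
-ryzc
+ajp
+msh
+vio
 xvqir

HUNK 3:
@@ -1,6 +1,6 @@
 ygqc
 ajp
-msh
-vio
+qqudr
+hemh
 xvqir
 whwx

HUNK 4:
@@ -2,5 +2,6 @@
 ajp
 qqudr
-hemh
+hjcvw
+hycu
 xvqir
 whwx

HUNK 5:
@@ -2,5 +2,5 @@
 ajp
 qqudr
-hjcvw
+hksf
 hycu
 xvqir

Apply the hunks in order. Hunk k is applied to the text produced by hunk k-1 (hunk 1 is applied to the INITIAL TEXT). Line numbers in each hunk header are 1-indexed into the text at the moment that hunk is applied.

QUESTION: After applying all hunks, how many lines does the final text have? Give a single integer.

Answer: 9

Derivation:
Hunk 1: at line 2 remove [rnvu,ofn,qro] add [qyvkp,ryzc] -> 8 lines: ygqc veb qyvkp ryzc xvqir whwx xejc zbtzh
Hunk 2: at line 1 remove [veb,qyvkp,ryzc] add [ajp,msh,vio] -> 8 lines: ygqc ajp msh vio xvqir whwx xejc zbtzh
Hunk 3: at line 1 remove [msh,vio] add [qqudr,hemh] -> 8 lines: ygqc ajp qqudr hemh xvqir whwx xejc zbtzh
Hunk 4: at line 2 remove [hemh] add [hjcvw,hycu] -> 9 lines: ygqc ajp qqudr hjcvw hycu xvqir whwx xejc zbtzh
Hunk 5: at line 2 remove [hjcvw] add [hksf] -> 9 lines: ygqc ajp qqudr hksf hycu xvqir whwx xejc zbtzh
Final line count: 9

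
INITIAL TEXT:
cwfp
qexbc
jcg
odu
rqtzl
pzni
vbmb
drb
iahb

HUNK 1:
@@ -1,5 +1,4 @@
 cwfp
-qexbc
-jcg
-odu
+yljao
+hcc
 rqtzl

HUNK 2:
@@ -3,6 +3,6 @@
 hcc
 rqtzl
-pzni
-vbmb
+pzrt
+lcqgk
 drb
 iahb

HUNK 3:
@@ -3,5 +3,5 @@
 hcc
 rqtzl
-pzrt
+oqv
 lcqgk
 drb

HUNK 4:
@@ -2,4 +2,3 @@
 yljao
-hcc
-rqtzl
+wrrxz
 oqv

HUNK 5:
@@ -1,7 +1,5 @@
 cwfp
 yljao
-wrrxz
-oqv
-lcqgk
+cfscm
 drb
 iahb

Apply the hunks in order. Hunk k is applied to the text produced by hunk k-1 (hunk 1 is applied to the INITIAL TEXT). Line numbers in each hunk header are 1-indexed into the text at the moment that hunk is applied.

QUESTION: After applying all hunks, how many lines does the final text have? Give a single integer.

Answer: 5

Derivation:
Hunk 1: at line 1 remove [qexbc,jcg,odu] add [yljao,hcc] -> 8 lines: cwfp yljao hcc rqtzl pzni vbmb drb iahb
Hunk 2: at line 3 remove [pzni,vbmb] add [pzrt,lcqgk] -> 8 lines: cwfp yljao hcc rqtzl pzrt lcqgk drb iahb
Hunk 3: at line 3 remove [pzrt] add [oqv] -> 8 lines: cwfp yljao hcc rqtzl oqv lcqgk drb iahb
Hunk 4: at line 2 remove [hcc,rqtzl] add [wrrxz] -> 7 lines: cwfp yljao wrrxz oqv lcqgk drb iahb
Hunk 5: at line 1 remove [wrrxz,oqv,lcqgk] add [cfscm] -> 5 lines: cwfp yljao cfscm drb iahb
Final line count: 5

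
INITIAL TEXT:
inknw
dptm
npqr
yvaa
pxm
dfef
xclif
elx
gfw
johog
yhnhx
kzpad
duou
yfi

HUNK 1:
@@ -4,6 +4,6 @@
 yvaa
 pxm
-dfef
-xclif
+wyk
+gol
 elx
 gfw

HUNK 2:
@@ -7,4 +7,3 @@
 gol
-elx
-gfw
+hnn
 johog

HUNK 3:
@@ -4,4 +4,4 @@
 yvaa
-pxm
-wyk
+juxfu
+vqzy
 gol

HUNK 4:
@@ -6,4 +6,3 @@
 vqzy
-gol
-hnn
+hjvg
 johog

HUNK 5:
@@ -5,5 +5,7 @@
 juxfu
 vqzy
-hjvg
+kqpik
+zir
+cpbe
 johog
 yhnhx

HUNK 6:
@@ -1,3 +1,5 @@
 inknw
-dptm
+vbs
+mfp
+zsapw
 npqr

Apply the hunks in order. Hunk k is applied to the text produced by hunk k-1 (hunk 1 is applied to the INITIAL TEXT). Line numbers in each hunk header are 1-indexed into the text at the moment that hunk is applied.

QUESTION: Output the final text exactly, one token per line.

Hunk 1: at line 4 remove [dfef,xclif] add [wyk,gol] -> 14 lines: inknw dptm npqr yvaa pxm wyk gol elx gfw johog yhnhx kzpad duou yfi
Hunk 2: at line 7 remove [elx,gfw] add [hnn] -> 13 lines: inknw dptm npqr yvaa pxm wyk gol hnn johog yhnhx kzpad duou yfi
Hunk 3: at line 4 remove [pxm,wyk] add [juxfu,vqzy] -> 13 lines: inknw dptm npqr yvaa juxfu vqzy gol hnn johog yhnhx kzpad duou yfi
Hunk 4: at line 6 remove [gol,hnn] add [hjvg] -> 12 lines: inknw dptm npqr yvaa juxfu vqzy hjvg johog yhnhx kzpad duou yfi
Hunk 5: at line 5 remove [hjvg] add [kqpik,zir,cpbe] -> 14 lines: inknw dptm npqr yvaa juxfu vqzy kqpik zir cpbe johog yhnhx kzpad duou yfi
Hunk 6: at line 1 remove [dptm] add [vbs,mfp,zsapw] -> 16 lines: inknw vbs mfp zsapw npqr yvaa juxfu vqzy kqpik zir cpbe johog yhnhx kzpad duou yfi

Answer: inknw
vbs
mfp
zsapw
npqr
yvaa
juxfu
vqzy
kqpik
zir
cpbe
johog
yhnhx
kzpad
duou
yfi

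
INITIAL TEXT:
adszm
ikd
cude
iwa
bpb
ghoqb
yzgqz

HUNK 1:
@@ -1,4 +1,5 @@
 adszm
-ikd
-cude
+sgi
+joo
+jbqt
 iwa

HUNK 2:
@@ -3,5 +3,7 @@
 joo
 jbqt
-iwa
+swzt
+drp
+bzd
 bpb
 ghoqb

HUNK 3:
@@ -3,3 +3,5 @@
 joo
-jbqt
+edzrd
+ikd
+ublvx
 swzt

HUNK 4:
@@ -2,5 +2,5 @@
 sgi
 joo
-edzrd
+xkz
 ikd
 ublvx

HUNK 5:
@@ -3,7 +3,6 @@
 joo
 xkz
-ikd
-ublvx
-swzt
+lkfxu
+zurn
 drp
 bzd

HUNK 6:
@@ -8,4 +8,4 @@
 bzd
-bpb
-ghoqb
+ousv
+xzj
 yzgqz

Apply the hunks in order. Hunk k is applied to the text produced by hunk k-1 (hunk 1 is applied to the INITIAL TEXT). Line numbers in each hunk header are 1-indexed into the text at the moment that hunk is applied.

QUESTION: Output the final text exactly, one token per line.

Hunk 1: at line 1 remove [ikd,cude] add [sgi,joo,jbqt] -> 8 lines: adszm sgi joo jbqt iwa bpb ghoqb yzgqz
Hunk 2: at line 3 remove [iwa] add [swzt,drp,bzd] -> 10 lines: adszm sgi joo jbqt swzt drp bzd bpb ghoqb yzgqz
Hunk 3: at line 3 remove [jbqt] add [edzrd,ikd,ublvx] -> 12 lines: adszm sgi joo edzrd ikd ublvx swzt drp bzd bpb ghoqb yzgqz
Hunk 4: at line 2 remove [edzrd] add [xkz] -> 12 lines: adszm sgi joo xkz ikd ublvx swzt drp bzd bpb ghoqb yzgqz
Hunk 5: at line 3 remove [ikd,ublvx,swzt] add [lkfxu,zurn] -> 11 lines: adszm sgi joo xkz lkfxu zurn drp bzd bpb ghoqb yzgqz
Hunk 6: at line 8 remove [bpb,ghoqb] add [ousv,xzj] -> 11 lines: adszm sgi joo xkz lkfxu zurn drp bzd ousv xzj yzgqz

Answer: adszm
sgi
joo
xkz
lkfxu
zurn
drp
bzd
ousv
xzj
yzgqz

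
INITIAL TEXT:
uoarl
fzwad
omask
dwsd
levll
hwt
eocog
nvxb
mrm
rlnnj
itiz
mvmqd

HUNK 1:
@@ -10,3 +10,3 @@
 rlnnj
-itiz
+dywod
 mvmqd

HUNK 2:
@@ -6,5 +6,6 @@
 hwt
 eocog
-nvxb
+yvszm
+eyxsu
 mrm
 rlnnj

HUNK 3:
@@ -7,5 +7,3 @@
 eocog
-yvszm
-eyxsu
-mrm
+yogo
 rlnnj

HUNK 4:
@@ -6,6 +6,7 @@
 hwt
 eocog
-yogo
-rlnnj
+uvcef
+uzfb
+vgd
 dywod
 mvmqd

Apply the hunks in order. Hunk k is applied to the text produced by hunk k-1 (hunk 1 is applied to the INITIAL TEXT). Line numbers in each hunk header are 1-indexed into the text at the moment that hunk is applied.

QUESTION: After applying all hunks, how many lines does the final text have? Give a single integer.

Answer: 12

Derivation:
Hunk 1: at line 10 remove [itiz] add [dywod] -> 12 lines: uoarl fzwad omask dwsd levll hwt eocog nvxb mrm rlnnj dywod mvmqd
Hunk 2: at line 6 remove [nvxb] add [yvszm,eyxsu] -> 13 lines: uoarl fzwad omask dwsd levll hwt eocog yvszm eyxsu mrm rlnnj dywod mvmqd
Hunk 3: at line 7 remove [yvszm,eyxsu,mrm] add [yogo] -> 11 lines: uoarl fzwad omask dwsd levll hwt eocog yogo rlnnj dywod mvmqd
Hunk 4: at line 6 remove [yogo,rlnnj] add [uvcef,uzfb,vgd] -> 12 lines: uoarl fzwad omask dwsd levll hwt eocog uvcef uzfb vgd dywod mvmqd
Final line count: 12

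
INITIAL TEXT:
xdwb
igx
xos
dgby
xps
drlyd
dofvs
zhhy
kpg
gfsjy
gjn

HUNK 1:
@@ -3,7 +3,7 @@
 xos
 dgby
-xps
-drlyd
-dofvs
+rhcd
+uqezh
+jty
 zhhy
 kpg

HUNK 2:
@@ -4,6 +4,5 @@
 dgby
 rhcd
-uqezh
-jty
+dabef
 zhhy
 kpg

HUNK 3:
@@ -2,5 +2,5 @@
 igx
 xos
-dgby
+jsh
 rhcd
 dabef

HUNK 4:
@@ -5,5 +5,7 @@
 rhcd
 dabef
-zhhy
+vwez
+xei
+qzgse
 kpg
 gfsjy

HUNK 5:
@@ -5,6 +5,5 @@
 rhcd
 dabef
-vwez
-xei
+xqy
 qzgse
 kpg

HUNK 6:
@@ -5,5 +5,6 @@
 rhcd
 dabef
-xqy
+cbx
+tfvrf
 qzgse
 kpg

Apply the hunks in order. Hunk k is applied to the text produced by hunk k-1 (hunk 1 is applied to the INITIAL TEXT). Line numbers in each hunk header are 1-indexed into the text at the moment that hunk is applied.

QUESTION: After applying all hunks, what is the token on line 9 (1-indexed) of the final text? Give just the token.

Hunk 1: at line 3 remove [xps,drlyd,dofvs] add [rhcd,uqezh,jty] -> 11 lines: xdwb igx xos dgby rhcd uqezh jty zhhy kpg gfsjy gjn
Hunk 2: at line 4 remove [uqezh,jty] add [dabef] -> 10 lines: xdwb igx xos dgby rhcd dabef zhhy kpg gfsjy gjn
Hunk 3: at line 2 remove [dgby] add [jsh] -> 10 lines: xdwb igx xos jsh rhcd dabef zhhy kpg gfsjy gjn
Hunk 4: at line 5 remove [zhhy] add [vwez,xei,qzgse] -> 12 lines: xdwb igx xos jsh rhcd dabef vwez xei qzgse kpg gfsjy gjn
Hunk 5: at line 5 remove [vwez,xei] add [xqy] -> 11 lines: xdwb igx xos jsh rhcd dabef xqy qzgse kpg gfsjy gjn
Hunk 6: at line 5 remove [xqy] add [cbx,tfvrf] -> 12 lines: xdwb igx xos jsh rhcd dabef cbx tfvrf qzgse kpg gfsjy gjn
Final line 9: qzgse

Answer: qzgse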